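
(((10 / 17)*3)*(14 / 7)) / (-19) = -60 / 323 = -0.19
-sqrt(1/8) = -sqrt(2)/4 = -0.35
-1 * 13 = -13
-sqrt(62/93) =-sqrt(6)/3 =-0.82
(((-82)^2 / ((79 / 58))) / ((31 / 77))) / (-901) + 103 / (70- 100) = -1128156067 / 66196470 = -17.04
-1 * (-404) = 404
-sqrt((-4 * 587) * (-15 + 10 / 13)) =-2 * sqrt(1411735) / 13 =-182.79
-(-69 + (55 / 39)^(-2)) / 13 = 207204 / 39325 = 5.27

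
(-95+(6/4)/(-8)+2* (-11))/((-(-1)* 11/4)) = -1875/44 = -42.61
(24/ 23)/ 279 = 8/ 2139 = 0.00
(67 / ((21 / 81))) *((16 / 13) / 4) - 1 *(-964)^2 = -929216.48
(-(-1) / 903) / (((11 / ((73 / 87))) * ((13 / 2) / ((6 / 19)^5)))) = 126144 / 3090783148453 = 0.00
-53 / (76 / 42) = -1113 / 38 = -29.29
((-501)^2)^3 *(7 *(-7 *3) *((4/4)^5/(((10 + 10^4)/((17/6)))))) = -1881799360446607119/2860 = -657971804351960.53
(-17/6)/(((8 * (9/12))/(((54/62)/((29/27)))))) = -1377/3596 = -0.38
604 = 604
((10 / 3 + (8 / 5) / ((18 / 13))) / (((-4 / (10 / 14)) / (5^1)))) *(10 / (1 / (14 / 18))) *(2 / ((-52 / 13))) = 2525 / 162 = 15.59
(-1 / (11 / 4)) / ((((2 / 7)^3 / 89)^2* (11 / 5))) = -4659488645 / 1936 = -2406760.66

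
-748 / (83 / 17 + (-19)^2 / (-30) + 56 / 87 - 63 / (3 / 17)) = 3687640 / 1792091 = 2.06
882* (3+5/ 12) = 3013.50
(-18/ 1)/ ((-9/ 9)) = 18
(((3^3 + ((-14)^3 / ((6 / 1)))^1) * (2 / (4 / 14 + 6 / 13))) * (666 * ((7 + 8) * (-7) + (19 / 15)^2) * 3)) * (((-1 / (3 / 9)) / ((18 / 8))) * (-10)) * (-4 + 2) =-6345028104.03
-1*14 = -14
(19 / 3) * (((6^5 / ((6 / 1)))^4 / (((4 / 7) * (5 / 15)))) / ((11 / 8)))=750415235383296 / 11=68219566853026.91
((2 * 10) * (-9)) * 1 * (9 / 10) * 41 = -6642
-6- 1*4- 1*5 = -15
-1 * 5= -5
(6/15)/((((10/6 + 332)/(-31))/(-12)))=2232/5005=0.45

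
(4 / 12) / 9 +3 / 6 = 29 / 54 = 0.54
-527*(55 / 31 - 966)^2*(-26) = 394914571402 / 31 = 12739179722.65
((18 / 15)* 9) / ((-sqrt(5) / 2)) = -108* sqrt(5) / 25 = -9.66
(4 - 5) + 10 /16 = -3 /8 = -0.38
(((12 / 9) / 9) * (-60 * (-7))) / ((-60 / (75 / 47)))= -700 / 423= -1.65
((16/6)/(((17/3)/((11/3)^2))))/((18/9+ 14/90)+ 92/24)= 880/833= 1.06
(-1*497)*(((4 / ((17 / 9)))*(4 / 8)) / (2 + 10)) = -1491 / 34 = -43.85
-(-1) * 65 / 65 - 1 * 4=-3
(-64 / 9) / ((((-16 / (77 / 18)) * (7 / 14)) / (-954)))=-32648 / 9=-3627.56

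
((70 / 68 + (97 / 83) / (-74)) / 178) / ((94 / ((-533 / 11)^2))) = 7516710851 / 52848415202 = 0.14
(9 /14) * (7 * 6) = 27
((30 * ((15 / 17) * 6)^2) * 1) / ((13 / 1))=243000 / 3757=64.68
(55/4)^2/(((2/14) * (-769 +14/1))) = -4235/2416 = -1.75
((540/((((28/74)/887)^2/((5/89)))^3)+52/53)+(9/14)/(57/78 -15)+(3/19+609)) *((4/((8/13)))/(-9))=-276037870107798059515093468960932809/24053607407856096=-11475944769001340552.32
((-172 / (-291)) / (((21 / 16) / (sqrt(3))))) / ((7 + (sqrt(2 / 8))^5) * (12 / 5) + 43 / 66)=242176 * sqrt(3) / 9425199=0.04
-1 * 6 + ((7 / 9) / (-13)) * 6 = -248 / 39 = -6.36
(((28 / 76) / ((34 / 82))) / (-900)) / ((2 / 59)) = -16933 / 581400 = -0.03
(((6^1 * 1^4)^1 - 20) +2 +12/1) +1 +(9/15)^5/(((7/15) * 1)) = 5104/4375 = 1.17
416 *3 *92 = 114816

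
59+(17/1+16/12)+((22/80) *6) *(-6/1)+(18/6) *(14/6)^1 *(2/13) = 26719/390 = 68.51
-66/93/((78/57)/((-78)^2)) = -97812/31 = -3155.23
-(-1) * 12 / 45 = 4 / 15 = 0.27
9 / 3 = 3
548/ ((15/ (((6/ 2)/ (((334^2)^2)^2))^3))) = 1233/ 4643283668453018484242871399819522811471672360123738011729920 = 0.00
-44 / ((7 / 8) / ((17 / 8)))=-748 / 7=-106.86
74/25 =2.96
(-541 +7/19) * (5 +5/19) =-1027200/361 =-2845.43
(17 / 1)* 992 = 16864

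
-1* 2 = -2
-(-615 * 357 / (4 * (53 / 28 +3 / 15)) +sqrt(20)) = 7684425 / 293- 2 * sqrt(5) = 26222.23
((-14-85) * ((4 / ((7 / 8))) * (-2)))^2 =40144896 / 49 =819283.59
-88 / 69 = -1.28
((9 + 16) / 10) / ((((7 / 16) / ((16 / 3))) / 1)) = 640 / 21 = 30.48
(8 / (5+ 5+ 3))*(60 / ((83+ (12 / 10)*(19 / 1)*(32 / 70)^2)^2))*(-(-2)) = 36015000000 / 3756605820253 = 0.01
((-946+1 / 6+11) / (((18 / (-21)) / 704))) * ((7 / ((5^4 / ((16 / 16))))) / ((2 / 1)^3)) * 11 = 66511522 / 5625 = 11824.27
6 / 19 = 0.32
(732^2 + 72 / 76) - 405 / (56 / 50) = 284866497 / 532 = 535463.34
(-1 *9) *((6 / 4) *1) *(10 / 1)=-135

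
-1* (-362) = 362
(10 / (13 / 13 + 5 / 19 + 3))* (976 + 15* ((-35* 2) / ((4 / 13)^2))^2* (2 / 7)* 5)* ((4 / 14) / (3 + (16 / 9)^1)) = 35614963915 / 21672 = 1643363.05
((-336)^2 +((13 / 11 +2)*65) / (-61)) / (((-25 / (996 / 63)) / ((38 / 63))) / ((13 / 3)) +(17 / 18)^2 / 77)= -190241.66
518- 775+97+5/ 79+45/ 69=-289420/ 1817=-159.28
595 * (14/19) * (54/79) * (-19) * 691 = -310825620/79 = -3934501.52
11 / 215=0.05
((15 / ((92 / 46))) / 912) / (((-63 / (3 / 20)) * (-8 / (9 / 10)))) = 0.00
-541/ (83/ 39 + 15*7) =-21099/ 4178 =-5.05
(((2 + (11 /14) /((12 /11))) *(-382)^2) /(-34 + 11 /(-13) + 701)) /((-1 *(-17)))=216733621 /6183240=35.05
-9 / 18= -1 / 2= -0.50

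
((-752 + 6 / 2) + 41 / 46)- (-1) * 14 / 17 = -584377 / 782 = -747.29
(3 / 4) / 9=1 / 12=0.08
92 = 92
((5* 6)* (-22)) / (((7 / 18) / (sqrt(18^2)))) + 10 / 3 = -641450 / 21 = -30545.24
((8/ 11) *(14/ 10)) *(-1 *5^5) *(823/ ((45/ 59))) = -339899000/ 99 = -3433323.23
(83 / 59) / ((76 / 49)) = 0.91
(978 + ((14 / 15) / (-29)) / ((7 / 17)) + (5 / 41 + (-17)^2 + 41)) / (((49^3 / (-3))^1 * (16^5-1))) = -23328961 / 733397792040375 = -0.00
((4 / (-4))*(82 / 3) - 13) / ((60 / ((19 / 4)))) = -2299 / 720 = -3.19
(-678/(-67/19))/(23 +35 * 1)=6441/1943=3.31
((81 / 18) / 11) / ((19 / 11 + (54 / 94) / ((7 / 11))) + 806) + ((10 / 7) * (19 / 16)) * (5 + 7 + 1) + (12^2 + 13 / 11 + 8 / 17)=1284866282885 / 7661398976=167.71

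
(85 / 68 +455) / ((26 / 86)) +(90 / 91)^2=50020975 / 33124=1510.11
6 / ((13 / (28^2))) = 4704 / 13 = 361.85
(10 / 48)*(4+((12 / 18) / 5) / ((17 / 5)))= 515 / 612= 0.84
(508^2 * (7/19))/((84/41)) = 2645156/57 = 46406.25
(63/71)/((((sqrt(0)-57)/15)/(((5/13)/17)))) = -1575/298129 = -0.01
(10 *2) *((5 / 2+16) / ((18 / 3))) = 185 / 3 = 61.67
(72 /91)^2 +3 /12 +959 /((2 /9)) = 142975639 /33124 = 4316.38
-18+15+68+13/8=533/8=66.62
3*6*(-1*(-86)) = 1548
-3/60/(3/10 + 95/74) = -37/1172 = -0.03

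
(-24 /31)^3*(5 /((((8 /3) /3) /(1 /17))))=-77760 /506447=-0.15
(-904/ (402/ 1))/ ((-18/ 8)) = 1808/ 1809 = 1.00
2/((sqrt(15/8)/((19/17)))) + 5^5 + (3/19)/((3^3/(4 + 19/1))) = 76*sqrt(30)/255 + 534398/171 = 3126.77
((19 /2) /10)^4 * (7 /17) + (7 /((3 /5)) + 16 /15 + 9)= 180080741 /8160000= 22.07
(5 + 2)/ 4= 7/ 4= 1.75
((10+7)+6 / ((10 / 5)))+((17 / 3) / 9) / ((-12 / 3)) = 2143 / 108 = 19.84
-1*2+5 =3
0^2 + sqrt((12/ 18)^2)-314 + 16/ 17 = -15932/ 51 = -312.39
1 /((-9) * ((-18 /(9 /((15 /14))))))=7 /135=0.05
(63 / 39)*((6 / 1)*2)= 252 / 13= 19.38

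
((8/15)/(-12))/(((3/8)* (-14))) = 8/945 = 0.01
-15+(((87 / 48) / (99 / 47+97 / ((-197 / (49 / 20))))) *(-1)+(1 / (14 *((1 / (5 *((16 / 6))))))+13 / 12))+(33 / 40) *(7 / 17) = -11613280667 / 793344440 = -14.64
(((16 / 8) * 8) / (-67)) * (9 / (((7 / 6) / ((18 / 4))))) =-3888 / 469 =-8.29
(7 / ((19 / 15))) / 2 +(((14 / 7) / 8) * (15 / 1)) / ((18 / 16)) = 695 / 114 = 6.10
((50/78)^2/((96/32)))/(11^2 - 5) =625/529308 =0.00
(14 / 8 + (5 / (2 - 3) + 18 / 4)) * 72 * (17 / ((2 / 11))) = 8415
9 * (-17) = -153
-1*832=-832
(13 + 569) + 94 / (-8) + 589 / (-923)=569.61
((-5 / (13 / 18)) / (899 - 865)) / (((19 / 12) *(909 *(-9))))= 20 / 1272297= 0.00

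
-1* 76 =-76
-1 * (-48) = 48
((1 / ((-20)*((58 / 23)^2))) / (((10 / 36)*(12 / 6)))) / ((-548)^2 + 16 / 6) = -14283 / 303069488000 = -0.00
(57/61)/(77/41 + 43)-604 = -67790623/112240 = -603.98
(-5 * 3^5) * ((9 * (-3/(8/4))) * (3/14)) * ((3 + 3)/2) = 295245/28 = 10544.46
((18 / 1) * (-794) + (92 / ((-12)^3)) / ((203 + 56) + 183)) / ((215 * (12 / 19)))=-51850461749 / 492635520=-105.25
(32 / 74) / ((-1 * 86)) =-8 / 1591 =-0.01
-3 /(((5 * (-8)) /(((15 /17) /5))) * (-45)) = -1 /3400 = -0.00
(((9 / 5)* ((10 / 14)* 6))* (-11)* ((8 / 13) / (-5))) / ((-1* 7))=-4752 / 3185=-1.49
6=6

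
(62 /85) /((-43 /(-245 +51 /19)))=4.11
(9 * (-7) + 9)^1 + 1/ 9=-485/ 9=-53.89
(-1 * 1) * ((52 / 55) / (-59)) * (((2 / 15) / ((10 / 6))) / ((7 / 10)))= 0.00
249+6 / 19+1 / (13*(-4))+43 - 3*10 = 259149 / 988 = 262.30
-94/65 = -1.45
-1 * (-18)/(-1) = -18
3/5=0.60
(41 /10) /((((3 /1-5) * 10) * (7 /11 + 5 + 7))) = -451 /27800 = -0.02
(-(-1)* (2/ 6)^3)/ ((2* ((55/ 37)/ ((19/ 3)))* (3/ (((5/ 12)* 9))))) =703/ 7128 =0.10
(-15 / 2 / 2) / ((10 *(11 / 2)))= -3 / 44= -0.07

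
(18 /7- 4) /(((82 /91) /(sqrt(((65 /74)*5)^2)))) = -21125 /3034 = -6.96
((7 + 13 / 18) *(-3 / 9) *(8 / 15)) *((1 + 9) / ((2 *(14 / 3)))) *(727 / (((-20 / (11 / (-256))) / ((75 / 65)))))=-1111583 / 419328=-2.65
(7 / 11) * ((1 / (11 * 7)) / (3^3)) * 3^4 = 3 / 121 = 0.02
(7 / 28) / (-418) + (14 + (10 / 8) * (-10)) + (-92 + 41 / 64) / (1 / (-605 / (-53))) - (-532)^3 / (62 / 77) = 4109560112997747 / 21976768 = 186995654.37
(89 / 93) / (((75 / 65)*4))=1157 / 5580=0.21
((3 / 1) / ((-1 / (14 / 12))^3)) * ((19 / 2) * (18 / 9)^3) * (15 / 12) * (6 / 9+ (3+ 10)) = -1335985 / 216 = -6185.12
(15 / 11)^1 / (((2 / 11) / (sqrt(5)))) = 15 * sqrt(5) / 2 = 16.77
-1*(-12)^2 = -144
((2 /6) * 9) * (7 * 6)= 126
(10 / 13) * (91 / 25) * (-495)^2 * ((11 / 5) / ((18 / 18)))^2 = 16602894 / 5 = 3320578.80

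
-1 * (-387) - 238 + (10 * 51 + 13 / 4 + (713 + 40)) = 5661 / 4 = 1415.25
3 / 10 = 0.30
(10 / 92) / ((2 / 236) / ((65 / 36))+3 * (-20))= -19175 / 10583772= -0.00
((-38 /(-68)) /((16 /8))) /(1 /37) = 703 /68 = 10.34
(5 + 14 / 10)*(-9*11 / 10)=-63.36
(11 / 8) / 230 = 11 / 1840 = 0.01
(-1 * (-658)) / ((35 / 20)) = 376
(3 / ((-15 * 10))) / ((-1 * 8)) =1 / 400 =0.00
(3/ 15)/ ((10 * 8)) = 1/ 400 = 0.00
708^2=501264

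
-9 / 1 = -9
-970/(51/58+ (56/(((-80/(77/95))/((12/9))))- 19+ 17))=80170500/155149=516.73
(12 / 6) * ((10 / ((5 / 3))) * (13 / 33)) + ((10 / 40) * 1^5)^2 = 843 / 176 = 4.79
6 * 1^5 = 6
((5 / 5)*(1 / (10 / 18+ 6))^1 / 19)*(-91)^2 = 74529 / 1121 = 66.48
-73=-73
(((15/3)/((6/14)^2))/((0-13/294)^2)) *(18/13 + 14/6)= 341182100/6591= 51764.85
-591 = -591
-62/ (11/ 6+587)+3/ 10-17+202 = 6542929/ 35330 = 185.19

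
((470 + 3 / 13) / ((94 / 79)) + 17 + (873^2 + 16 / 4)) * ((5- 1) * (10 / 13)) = 18636604540 / 7943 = 2346292.90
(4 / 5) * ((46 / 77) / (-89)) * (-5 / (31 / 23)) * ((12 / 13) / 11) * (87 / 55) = 4418208 / 1670864195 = 0.00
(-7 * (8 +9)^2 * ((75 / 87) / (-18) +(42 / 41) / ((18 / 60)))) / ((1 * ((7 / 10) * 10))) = -20823895 / 21402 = -972.99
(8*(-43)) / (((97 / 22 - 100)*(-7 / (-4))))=2.06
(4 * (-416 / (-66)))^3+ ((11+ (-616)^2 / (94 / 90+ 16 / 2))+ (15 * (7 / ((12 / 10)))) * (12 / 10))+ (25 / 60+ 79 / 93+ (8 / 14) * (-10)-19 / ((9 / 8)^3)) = 1809862231065629 / 31162122684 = 58078.91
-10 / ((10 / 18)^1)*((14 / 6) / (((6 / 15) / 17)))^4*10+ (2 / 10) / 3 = -3133342515613 / 180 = -17407458420.07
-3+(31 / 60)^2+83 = 288961 / 3600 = 80.27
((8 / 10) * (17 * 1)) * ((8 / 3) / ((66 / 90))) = 544 / 11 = 49.45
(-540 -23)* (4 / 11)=-2252 / 11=-204.73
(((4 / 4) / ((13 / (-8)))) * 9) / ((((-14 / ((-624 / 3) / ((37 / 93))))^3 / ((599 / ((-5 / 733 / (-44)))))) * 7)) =-96810281110893182976 / 608089265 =-159204062105.74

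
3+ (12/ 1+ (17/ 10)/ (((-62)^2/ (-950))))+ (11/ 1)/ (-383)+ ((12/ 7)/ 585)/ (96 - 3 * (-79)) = 9737701151303/ 669204785340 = 14.55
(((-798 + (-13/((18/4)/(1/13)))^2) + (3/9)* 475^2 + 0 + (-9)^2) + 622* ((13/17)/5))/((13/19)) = 9757034584/89505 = 109011.06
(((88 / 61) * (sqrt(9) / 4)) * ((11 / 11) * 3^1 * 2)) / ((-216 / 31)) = -341 / 366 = -0.93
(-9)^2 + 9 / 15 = 408 / 5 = 81.60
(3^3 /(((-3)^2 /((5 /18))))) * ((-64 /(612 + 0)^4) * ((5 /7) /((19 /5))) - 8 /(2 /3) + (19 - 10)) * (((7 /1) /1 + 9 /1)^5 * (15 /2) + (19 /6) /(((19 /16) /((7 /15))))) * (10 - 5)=-10181195710519133765 /103568462109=-98304015.56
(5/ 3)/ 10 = 1/ 6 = 0.17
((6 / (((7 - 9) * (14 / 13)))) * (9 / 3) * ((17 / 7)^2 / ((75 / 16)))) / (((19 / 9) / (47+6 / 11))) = -424420776 / 1792175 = -236.82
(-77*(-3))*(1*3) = 693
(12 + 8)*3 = 60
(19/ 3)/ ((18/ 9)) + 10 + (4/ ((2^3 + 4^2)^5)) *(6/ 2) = 8736769/ 663552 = 13.17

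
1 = 1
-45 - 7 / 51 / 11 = -25252 / 561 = -45.01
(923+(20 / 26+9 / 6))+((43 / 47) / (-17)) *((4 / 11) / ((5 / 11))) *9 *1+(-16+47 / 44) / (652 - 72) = 49031470305 / 53015248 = 924.86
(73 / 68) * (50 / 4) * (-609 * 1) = -8172.24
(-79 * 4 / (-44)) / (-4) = -79 / 44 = -1.80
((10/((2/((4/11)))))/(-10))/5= -2/55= -0.04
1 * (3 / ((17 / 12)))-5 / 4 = 59 / 68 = 0.87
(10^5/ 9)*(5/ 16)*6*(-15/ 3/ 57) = -312500/ 171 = -1827.49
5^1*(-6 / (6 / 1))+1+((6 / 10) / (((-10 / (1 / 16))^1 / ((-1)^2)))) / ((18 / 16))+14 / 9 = -2203 / 900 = -2.45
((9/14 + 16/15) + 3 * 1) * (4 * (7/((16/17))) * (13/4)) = 218569/480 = 455.35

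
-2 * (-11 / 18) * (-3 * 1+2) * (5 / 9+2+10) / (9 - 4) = -1243 / 405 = -3.07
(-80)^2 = 6400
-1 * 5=-5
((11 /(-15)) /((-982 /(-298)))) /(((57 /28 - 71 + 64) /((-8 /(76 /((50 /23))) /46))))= -458920 /2057912097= -0.00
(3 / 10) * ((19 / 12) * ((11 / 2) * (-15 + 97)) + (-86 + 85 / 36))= 2837 / 15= 189.13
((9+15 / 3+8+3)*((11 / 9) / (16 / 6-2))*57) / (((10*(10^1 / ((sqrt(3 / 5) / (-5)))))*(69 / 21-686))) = 1463*sqrt(15) / 955800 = 0.01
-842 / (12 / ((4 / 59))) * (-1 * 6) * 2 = 3368 / 59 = 57.08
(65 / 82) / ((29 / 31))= 2015 / 2378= 0.85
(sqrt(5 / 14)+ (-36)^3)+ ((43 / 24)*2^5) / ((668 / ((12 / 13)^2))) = -1316770224 / 28223+ sqrt(70) / 14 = -46655.33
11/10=1.10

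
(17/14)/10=17/140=0.12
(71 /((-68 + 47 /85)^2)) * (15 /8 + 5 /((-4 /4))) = -12824375 /262938312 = -0.05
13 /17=0.76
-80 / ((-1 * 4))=20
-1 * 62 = -62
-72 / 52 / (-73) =18 / 949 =0.02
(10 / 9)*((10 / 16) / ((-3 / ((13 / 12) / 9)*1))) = -325 / 11664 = -0.03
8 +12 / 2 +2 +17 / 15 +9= 392 / 15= 26.13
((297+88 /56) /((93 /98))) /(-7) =-4180 /93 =-44.95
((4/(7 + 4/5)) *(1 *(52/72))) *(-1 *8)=-80/27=-2.96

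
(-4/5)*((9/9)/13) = -4/65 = -0.06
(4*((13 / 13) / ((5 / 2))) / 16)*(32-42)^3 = -100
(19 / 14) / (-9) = -0.15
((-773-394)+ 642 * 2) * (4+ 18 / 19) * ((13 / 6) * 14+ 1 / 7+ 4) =2654184 / 133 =19956.27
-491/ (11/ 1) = -491/ 11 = -44.64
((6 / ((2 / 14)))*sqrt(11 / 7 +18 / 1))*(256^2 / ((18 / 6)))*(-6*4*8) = -25165824*sqrt(959) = -779328320.41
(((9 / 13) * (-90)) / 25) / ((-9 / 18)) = 324 / 65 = 4.98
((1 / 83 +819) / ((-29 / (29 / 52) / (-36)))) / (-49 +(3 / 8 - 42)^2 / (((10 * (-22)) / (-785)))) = 1722834432 / 18636044531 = 0.09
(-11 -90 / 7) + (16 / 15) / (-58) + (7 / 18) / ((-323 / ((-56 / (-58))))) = -70450699 / 2950605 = -23.88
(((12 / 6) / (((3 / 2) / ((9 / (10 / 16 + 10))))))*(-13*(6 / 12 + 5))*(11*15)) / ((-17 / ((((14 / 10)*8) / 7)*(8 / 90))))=805376 / 7225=111.47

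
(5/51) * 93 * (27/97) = 4185/1649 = 2.54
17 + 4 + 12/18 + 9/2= 157/6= 26.17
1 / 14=0.07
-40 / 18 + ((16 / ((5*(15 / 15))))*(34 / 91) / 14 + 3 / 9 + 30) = 808253 / 28665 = 28.20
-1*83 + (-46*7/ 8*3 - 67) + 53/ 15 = -16033/ 60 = -267.22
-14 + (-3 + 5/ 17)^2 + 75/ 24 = -8215/ 2312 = -3.55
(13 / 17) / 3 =13 / 51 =0.25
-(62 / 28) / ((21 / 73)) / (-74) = 2263 / 21756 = 0.10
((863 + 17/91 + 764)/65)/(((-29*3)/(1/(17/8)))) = -13616/100555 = -0.14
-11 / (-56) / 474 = 11 / 26544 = 0.00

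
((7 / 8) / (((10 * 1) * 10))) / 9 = 7 / 7200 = 0.00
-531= -531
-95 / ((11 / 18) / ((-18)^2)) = -554040 / 11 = -50367.27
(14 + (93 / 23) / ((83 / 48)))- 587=-1089393 / 1909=-570.66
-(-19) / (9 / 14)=266 / 9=29.56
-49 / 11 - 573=-6352 / 11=-577.45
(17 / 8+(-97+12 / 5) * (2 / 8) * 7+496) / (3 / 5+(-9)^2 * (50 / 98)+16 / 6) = 7.46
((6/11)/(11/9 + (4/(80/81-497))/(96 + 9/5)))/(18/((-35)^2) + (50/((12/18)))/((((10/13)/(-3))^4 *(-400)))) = -308057951040000/29930039583079933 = -0.01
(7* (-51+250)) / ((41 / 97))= 135121 / 41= 3295.63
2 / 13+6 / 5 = 88 / 65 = 1.35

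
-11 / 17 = -0.65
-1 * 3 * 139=-417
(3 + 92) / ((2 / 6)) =285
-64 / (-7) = 64 / 7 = 9.14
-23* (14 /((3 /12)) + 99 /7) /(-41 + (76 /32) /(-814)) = 73540016 /1869077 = 39.35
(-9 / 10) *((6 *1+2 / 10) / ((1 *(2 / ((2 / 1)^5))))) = -2232 / 25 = -89.28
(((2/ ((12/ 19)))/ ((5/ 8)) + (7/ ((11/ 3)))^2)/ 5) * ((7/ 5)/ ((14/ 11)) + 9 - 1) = 1438801/ 90750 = 15.85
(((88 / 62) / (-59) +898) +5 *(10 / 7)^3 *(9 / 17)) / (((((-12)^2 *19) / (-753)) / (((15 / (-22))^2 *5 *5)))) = -2272913495848125 / 784595289632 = -2896.92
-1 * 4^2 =-16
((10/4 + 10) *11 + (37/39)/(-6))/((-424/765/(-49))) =66927385/5512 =12142.12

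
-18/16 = -9/8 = -1.12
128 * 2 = 256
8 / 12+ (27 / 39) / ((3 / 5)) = 71 / 39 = 1.82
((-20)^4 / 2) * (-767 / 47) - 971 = -61405637 / 47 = -1306502.91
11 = 11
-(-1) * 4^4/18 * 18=256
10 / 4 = 5 / 2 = 2.50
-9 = -9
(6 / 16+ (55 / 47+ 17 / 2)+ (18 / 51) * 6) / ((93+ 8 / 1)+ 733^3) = 25915 / 839126713232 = 0.00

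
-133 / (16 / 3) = -399 / 16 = -24.94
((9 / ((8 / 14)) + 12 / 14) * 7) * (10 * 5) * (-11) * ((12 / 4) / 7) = -383625 / 14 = -27401.79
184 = 184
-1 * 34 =-34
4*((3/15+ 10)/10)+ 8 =12.08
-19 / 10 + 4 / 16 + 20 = 367 / 20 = 18.35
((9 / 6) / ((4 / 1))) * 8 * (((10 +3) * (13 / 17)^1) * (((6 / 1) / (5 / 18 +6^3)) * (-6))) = -328536 / 66181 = -4.96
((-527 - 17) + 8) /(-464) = 67 /58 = 1.16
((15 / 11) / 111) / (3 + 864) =5 / 352869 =0.00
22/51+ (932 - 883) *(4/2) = 5020/51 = 98.43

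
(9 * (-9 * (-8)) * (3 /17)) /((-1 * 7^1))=-1944 /119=-16.34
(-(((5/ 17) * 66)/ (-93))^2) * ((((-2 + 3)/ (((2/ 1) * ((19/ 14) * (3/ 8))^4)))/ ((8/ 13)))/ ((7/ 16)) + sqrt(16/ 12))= -3535922790400/ 2931707601729 - 24200 * sqrt(3)/ 833187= -1.26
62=62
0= 0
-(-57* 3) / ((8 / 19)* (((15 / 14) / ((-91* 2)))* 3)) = -229957 / 10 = -22995.70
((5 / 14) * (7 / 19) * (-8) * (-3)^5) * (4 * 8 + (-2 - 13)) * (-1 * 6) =-495720 / 19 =-26090.53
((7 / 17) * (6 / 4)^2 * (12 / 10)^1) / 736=0.00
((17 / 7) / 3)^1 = 17 / 21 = 0.81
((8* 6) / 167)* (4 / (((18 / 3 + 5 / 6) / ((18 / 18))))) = 1152 / 6847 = 0.17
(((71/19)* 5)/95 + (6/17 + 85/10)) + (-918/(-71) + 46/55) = 1093549019/47929970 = 22.82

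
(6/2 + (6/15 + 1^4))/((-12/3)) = -11/10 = -1.10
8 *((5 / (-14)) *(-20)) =400 / 7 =57.14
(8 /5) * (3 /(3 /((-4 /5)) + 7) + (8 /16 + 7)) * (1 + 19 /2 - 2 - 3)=4818 /65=74.12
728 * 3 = 2184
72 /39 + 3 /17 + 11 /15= 9136 /3315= 2.76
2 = 2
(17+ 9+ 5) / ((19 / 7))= 11.42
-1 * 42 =-42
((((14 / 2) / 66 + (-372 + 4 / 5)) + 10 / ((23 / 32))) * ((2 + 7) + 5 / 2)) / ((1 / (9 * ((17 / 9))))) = -46087051 / 660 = -69828.87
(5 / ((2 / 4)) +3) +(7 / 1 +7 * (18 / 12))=61 / 2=30.50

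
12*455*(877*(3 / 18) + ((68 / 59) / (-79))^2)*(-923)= -16003004412397730 / 21724921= -736619682.64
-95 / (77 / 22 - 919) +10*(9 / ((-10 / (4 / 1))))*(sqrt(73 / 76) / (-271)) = 190 / 1831 +18*sqrt(1387) / 5149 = 0.23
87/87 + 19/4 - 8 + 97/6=167/12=13.92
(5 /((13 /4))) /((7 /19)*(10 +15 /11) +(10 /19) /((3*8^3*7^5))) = 10790900736 /29365190543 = 0.37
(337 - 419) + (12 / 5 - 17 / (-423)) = -168269 / 2115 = -79.56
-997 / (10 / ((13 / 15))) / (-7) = 12961 / 1050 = 12.34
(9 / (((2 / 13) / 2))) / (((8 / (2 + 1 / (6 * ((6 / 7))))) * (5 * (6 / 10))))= 1027 / 96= 10.70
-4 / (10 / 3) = -6 / 5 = -1.20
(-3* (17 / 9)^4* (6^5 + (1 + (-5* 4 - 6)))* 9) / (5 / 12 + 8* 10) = -2589485084 / 78165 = -33128.45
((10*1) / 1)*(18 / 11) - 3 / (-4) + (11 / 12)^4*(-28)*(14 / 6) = -4963835 / 171072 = -29.02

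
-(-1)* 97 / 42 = 97 / 42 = 2.31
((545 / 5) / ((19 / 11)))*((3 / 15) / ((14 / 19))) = 1199 / 70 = 17.13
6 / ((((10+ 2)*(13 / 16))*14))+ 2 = 186 / 91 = 2.04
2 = 2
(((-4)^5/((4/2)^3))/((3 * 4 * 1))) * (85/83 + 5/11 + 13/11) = -77728/2739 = -28.38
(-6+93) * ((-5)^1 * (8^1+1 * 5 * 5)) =-14355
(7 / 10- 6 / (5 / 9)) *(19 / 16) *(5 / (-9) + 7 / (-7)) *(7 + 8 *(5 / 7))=170791 / 720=237.21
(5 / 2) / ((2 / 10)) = 25 / 2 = 12.50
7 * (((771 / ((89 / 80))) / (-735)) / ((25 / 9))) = -37008 / 15575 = -2.38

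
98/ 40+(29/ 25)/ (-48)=2.43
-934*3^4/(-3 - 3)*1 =12609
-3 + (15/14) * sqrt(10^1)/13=-3 + 15 * sqrt(10)/182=-2.74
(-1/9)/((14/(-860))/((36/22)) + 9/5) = -172/2771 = -0.06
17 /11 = 1.55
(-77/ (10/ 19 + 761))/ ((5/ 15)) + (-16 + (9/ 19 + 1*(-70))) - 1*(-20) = -861776/ 13091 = -65.83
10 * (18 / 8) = 45 / 2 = 22.50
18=18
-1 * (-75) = 75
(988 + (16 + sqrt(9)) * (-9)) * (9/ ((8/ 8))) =7353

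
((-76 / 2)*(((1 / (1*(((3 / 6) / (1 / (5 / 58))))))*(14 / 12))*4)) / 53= -61712 / 795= -77.63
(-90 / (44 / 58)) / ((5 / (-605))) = 14355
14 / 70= 1 / 5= 0.20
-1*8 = -8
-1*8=-8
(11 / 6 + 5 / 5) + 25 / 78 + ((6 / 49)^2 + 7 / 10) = 1207581 / 312130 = 3.87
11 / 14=0.79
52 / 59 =0.88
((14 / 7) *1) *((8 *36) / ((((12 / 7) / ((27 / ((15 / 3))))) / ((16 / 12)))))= 12096 / 5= 2419.20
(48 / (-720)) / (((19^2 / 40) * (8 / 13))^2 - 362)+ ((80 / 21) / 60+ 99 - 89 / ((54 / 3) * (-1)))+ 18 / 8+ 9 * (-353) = -1082683725703 / 352580508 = -3070.74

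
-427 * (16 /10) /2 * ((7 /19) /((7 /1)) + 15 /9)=-167384 /285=-587.31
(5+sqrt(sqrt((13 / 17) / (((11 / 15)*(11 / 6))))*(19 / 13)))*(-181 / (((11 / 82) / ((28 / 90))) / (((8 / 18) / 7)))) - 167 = -267533 / 891 - 118736*10^(1 / 4)*221^(3 / 4)*sqrt(627) / 10830105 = -328.24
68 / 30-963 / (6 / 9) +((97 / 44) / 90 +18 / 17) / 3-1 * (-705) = -29763743 / 40392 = -736.87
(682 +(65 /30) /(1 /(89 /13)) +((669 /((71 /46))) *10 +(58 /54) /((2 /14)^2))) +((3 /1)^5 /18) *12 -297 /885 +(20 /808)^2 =121041215774653 /23075274060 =5245.49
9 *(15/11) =12.27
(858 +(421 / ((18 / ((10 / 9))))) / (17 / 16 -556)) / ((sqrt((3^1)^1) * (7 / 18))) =1234078124 * sqrt(3) / 1678131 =1273.73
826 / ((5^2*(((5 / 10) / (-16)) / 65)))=-343616 / 5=-68723.20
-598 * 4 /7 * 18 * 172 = -7405632 /7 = -1057947.43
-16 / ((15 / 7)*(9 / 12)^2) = -1792 / 135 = -13.27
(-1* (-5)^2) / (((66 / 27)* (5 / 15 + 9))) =-1.10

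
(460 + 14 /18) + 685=1145.78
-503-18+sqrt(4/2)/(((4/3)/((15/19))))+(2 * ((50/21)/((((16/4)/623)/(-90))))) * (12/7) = -114948.73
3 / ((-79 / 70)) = -210 / 79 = -2.66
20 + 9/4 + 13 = 141/4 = 35.25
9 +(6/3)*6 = 21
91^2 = 8281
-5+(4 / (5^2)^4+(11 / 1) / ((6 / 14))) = 24218762 / 1171875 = 20.67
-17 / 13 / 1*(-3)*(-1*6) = -306 / 13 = -23.54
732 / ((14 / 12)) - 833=-1439 / 7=-205.57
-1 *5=-5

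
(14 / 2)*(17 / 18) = 119 / 18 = 6.61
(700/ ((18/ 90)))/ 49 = 71.43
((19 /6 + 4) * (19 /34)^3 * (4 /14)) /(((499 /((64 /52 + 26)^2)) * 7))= 3080027091 /40603183894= 0.08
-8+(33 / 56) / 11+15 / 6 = -305 / 56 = -5.45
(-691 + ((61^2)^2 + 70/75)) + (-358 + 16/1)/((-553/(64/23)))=2641447449136/190785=13845152.65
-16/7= -2.29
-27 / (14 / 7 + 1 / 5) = -135 / 11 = -12.27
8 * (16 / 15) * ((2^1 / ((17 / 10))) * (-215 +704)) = 83456 / 17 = 4909.18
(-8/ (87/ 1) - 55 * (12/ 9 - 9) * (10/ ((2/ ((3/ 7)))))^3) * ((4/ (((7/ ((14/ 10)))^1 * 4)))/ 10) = 123809131/ 1492050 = 82.98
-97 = -97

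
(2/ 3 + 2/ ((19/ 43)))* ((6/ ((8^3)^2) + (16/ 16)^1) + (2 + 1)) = 19398767/ 933888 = 20.77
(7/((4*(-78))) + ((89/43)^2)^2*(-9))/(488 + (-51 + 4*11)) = -176204144335/513066303672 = -0.34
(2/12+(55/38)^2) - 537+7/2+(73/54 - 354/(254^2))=-333215993689/628837452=-529.89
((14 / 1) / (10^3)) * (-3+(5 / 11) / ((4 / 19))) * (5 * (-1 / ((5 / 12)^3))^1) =27972 / 34375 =0.81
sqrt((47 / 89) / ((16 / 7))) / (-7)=-sqrt(29281) / 2492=-0.07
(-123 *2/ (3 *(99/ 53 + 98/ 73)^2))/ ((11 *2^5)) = -0.02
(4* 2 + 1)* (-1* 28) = -252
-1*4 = -4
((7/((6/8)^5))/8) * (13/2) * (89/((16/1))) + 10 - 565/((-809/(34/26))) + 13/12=145.31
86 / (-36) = -43 / 18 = -2.39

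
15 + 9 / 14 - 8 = 107 / 14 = 7.64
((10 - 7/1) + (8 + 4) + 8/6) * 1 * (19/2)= 155.17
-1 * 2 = -2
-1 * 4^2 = -16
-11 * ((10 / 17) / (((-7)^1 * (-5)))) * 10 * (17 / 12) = -55 / 21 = -2.62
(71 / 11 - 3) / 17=38 / 187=0.20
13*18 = 234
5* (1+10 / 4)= 35 / 2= 17.50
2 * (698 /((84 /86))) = 30014 /21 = 1429.24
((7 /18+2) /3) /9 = 43 /486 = 0.09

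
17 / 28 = 0.61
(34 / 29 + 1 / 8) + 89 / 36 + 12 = 32927 / 2088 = 15.77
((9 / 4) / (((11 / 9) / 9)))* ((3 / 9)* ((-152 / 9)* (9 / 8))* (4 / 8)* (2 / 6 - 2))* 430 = 1654425 / 44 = 37600.57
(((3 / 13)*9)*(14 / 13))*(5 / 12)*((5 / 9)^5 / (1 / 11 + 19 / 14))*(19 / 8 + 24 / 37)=7537578125 / 73190264472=0.10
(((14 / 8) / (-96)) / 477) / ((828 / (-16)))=7 / 9478944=0.00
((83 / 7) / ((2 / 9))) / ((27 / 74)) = 3071 / 21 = 146.24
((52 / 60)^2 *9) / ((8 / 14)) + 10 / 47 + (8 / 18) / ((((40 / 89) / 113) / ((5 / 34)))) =5119232 / 179775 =28.48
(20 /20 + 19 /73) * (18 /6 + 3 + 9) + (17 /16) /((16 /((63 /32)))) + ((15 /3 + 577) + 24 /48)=359727463 /598016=601.53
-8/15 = -0.53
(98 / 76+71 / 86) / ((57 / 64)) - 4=-25228 / 15523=-1.63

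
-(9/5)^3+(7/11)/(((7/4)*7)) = -55633/9625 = -5.78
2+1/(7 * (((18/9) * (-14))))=391/196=1.99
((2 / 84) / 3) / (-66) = -1 / 8316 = -0.00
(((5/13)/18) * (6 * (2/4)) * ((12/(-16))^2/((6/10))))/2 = 25/832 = 0.03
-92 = -92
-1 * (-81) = 81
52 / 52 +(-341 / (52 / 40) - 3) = -3436 / 13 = -264.31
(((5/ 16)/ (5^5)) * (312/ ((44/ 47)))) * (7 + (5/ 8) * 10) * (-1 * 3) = -291447/ 220000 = -1.32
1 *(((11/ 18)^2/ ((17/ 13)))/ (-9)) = -0.03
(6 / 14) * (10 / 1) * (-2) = -60 / 7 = -8.57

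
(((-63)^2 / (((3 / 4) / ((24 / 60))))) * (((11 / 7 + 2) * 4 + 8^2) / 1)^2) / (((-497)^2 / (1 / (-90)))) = -3603648 / 6175225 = -0.58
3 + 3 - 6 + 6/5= 1.20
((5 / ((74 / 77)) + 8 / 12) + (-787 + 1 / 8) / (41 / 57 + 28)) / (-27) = 31296421 / 39248712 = 0.80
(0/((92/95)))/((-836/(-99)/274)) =0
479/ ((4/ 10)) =2395/ 2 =1197.50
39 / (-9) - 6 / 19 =-4.65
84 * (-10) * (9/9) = -840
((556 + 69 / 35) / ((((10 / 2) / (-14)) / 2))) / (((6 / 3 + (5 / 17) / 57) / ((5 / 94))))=-37847202 / 456605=-82.89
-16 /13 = -1.23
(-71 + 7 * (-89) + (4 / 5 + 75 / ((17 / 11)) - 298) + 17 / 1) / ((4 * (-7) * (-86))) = -39341 / 102340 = -0.38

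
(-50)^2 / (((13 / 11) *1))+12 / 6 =27526 / 13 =2117.38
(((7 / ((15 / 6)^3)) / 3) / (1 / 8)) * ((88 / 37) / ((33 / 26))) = 93184 / 41625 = 2.24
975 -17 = 958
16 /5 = 3.20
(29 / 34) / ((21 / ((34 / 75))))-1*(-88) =138629 / 1575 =88.02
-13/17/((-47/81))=1053/799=1.32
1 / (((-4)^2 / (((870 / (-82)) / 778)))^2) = 189225 / 260475495424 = 0.00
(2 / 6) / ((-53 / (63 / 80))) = -21 / 4240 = -0.00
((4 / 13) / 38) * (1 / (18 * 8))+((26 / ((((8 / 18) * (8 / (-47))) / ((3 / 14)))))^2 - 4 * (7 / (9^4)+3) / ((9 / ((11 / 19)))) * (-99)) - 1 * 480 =5020.38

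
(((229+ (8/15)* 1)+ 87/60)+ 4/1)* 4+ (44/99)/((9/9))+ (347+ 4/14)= 405614/315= 1287.66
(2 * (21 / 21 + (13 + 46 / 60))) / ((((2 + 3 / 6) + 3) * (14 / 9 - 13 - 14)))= -2658 / 12595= -0.21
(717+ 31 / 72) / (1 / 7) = 361585 / 72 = 5022.01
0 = 0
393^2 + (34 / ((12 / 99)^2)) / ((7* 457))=3952677321 / 25592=154449.72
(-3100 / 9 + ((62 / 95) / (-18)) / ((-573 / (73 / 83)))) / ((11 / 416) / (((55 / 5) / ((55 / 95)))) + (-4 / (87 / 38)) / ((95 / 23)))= 168969870731168 / 206817588027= 817.00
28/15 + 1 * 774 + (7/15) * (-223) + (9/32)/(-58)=6234259/9280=671.80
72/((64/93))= 837/8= 104.62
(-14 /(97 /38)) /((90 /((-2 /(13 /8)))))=4256 /56745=0.08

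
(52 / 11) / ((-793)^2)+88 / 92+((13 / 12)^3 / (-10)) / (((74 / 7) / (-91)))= 32096616895201 / 15649447207680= 2.05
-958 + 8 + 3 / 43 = -40847 / 43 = -949.93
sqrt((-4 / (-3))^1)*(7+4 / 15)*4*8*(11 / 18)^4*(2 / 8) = 1595869*sqrt(3) / 295245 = 9.36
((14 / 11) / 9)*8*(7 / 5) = 784 / 495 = 1.58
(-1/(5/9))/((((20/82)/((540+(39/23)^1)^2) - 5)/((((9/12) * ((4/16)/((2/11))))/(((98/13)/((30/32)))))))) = 73717616486943/1596673793469440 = 0.05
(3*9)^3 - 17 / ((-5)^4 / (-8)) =12302011 / 625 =19683.22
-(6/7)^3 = -216/343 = -0.63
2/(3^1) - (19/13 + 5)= -5.79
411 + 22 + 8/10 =2169/5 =433.80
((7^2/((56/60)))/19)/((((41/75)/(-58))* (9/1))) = -32.57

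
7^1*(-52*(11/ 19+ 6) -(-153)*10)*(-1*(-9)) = 1421910/ 19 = 74837.37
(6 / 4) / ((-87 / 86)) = -43 / 29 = -1.48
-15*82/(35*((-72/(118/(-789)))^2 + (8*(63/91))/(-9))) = -0.00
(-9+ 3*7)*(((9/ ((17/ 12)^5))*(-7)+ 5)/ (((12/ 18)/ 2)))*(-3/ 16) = 231582537/ 5679428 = 40.78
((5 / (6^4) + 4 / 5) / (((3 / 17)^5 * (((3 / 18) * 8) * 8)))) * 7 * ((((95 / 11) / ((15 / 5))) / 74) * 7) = 6885708690203 / 8203244544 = 839.39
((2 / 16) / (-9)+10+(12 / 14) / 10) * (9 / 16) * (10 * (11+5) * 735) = 2665005 / 4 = 666251.25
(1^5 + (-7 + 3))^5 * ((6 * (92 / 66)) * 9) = -201204 / 11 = -18291.27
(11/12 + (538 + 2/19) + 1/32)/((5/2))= 983233/4560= 215.62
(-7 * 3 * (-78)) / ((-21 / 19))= -1482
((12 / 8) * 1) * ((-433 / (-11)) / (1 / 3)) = 3897 / 22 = 177.14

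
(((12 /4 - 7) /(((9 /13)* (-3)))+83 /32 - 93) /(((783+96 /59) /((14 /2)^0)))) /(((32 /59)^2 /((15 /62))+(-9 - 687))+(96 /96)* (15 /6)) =78503042065 /481933877197968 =0.00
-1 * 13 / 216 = -13 / 216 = -0.06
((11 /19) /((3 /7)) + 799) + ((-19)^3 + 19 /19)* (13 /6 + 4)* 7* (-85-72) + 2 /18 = 7947842218 /171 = 46478609.46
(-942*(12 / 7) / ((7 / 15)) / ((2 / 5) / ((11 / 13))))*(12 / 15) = -3730320 / 637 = -5856.08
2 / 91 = 0.02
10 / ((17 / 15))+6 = 252 / 17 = 14.82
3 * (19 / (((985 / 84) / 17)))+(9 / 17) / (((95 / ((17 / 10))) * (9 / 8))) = 7733408 / 93575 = 82.64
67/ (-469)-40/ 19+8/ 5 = -431/ 665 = -0.65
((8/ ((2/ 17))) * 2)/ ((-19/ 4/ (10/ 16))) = -340/ 19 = -17.89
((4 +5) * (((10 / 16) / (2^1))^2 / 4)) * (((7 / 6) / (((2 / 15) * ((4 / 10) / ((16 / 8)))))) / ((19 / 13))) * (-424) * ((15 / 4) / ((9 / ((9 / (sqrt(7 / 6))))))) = -58134375 * sqrt(42) / 38912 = -9682.20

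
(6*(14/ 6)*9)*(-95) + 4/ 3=-35906/ 3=-11968.67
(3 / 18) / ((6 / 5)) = 5 / 36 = 0.14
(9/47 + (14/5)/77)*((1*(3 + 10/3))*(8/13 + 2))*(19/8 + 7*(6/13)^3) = 10242708233/885962220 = 11.56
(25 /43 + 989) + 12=43068 /43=1001.58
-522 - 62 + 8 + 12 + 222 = -342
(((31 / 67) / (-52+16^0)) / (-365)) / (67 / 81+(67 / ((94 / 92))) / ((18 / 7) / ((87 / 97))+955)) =7649350533 / 275628533867815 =0.00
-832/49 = -16.98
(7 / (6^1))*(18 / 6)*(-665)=-4655 / 2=-2327.50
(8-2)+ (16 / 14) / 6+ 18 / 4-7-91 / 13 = -3.31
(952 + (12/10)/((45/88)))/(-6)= -35788/225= -159.06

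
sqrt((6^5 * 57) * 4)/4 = 332.88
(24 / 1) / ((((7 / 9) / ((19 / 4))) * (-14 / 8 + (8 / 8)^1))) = -1368 / 7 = -195.43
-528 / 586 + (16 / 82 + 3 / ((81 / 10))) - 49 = -16002029 / 324351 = -49.34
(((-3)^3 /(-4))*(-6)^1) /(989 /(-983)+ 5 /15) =60.20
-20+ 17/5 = -83/5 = -16.60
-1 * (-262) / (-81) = -262 / 81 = -3.23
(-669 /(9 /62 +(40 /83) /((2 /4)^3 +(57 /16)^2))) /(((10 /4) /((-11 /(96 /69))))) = 1428869794341 /123431480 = 11576.22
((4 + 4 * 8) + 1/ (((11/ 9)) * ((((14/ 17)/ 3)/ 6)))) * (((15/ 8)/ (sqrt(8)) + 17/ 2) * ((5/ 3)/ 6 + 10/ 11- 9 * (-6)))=10794315 * sqrt(2)/ 7744 + 12233557/ 484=27247.21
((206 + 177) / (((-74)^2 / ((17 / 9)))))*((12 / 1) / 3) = 6511 / 12321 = 0.53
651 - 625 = 26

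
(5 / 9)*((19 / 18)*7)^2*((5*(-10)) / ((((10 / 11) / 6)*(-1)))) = 4864475 / 486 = 10009.21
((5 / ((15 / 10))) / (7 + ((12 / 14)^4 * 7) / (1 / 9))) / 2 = 343 / 8439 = 0.04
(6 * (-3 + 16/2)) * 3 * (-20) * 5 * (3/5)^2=-3240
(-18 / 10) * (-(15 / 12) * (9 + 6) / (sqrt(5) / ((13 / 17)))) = 351 * sqrt(5) / 68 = 11.54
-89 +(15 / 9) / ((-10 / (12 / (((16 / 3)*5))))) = -3563 / 40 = -89.08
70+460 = 530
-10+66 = 56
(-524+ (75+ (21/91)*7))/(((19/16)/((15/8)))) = -174480/247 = -706.40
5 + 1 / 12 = 61 / 12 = 5.08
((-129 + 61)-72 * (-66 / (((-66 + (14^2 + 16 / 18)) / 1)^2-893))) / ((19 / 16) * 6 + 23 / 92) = -712471648 / 77605709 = -9.18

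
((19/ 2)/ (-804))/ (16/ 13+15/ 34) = -4199/ 594156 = -0.01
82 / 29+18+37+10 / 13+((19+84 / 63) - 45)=38375 / 1131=33.93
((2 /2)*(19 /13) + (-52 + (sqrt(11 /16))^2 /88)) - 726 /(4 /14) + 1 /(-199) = -858150757 /331136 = -2591.54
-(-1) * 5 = 5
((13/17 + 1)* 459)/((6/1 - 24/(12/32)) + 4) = -15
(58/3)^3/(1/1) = 195112/27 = 7226.37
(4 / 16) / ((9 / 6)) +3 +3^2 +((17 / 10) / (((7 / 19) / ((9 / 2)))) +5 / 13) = 181903 / 5460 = 33.32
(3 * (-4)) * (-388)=4656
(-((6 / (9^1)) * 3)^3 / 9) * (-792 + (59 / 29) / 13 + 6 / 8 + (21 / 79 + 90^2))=-6497.04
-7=-7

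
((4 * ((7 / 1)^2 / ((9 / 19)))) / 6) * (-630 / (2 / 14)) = -912380 / 3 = -304126.67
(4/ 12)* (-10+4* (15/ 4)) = 5/ 3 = 1.67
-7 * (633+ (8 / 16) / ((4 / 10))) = -17759 / 4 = -4439.75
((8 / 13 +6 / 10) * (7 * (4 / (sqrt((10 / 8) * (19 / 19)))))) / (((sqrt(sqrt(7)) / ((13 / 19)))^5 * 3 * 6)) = 9025276 * sqrt(5) * 7^(3 / 4) / 3899855925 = 0.02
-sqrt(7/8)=-sqrt(14)/4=-0.94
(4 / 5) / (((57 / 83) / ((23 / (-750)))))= -3818 / 106875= -0.04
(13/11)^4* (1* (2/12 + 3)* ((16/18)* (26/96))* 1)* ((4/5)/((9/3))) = 7054567/17788815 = 0.40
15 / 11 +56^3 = 1931791 / 11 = 175617.36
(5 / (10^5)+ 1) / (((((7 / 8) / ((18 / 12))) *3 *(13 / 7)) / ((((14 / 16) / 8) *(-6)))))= -0.20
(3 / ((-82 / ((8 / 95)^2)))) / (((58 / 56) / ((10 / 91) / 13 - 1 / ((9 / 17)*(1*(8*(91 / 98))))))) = 32 / 519675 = 0.00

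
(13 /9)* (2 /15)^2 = 52 /2025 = 0.03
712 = 712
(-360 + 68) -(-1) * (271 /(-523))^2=-79797027 /273529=-291.73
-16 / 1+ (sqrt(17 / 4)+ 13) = -3+ sqrt(17) / 2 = -0.94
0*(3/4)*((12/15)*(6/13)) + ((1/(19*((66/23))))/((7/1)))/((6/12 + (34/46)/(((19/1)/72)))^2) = 462346/1922664975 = 0.00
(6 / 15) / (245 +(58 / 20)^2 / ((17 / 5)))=0.00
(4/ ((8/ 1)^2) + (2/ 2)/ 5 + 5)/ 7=421/ 560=0.75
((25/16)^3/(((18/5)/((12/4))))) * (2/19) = 78125/233472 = 0.33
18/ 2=9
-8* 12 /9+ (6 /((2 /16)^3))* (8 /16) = 4576 /3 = 1525.33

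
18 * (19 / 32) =171 / 16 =10.69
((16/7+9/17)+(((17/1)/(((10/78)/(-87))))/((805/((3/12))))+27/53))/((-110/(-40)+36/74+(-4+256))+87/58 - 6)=-19790671/19225245175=-0.00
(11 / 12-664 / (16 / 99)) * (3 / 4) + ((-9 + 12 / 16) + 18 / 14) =-3087.65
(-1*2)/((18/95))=-95/9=-10.56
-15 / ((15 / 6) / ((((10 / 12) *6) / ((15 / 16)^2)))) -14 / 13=-6866 / 195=-35.21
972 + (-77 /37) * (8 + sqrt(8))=949.47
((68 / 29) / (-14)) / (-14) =17 / 1421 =0.01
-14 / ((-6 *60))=7 / 180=0.04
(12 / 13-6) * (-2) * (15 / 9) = 220 / 13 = 16.92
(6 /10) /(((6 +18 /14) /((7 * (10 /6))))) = 49 /51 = 0.96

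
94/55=1.71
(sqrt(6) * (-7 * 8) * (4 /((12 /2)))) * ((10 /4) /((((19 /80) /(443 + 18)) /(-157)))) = 1621244800 * sqrt(6) /57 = 69670570.32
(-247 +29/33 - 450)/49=-22972/1617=-14.21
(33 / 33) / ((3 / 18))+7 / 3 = 25 / 3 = 8.33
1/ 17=0.06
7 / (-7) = -1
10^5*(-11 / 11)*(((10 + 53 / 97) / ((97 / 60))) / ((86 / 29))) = -89001000000 / 404587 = -219979.88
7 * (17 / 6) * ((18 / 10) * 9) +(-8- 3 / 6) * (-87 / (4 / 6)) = 28611 / 20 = 1430.55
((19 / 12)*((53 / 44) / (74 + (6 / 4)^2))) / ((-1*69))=-1007 / 2777940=-0.00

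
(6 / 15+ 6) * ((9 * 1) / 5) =11.52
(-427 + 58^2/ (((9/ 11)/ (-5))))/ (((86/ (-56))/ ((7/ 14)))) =2644082/ 387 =6832.25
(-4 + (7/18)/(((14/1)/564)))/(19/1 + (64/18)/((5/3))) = 175/317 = 0.55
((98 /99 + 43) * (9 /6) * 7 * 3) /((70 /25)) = 21775 /44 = 494.89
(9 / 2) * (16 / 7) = 72 / 7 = 10.29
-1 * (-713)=713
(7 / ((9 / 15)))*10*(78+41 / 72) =989975 / 108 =9166.44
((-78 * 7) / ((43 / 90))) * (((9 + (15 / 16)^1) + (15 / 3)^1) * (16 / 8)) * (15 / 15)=-2936115 / 86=-34140.87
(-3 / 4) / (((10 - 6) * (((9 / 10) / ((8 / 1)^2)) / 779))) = -31160 / 3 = -10386.67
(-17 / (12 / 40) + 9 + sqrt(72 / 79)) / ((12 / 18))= -143 / 2 + 9 * sqrt(158) / 79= -70.07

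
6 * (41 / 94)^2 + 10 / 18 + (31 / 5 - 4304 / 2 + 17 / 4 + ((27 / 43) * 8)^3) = -63641305564367 / 31613573340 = -2013.10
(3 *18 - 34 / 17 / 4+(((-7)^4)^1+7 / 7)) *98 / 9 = 80213 / 3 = 26737.67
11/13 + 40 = 531/13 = 40.85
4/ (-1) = -4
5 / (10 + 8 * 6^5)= 5 / 62218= 0.00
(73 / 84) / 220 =0.00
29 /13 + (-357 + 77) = -3611 /13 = -277.77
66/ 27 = 22/ 9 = 2.44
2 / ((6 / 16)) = 16 / 3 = 5.33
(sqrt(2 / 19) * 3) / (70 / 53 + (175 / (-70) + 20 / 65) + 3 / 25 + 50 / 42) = 2170350 * sqrt(38) / 6033241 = 2.22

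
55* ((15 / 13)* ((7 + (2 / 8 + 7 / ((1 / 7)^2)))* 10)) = 5779125 / 26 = 222274.04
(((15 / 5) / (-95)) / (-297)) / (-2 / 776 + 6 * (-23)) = -0.00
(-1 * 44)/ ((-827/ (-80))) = -3520/ 827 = -4.26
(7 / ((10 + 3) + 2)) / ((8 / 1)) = 7 / 120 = 0.06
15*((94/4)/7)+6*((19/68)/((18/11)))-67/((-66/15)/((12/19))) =18205237/298452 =61.00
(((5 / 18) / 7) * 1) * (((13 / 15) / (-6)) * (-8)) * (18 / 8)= 13 / 126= 0.10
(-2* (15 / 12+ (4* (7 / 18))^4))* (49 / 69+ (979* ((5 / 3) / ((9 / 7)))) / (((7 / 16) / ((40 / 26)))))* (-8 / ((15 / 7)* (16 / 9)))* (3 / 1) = 47033174885039 / 117704340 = 399587.43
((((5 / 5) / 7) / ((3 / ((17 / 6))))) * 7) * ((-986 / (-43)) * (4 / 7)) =33524 / 2709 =12.38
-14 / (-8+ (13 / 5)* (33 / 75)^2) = 43750 / 23427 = 1.87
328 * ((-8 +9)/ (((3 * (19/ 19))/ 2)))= 656/ 3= 218.67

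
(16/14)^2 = 64/49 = 1.31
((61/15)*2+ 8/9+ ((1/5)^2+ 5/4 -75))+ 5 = -53719/900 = -59.69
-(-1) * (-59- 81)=-140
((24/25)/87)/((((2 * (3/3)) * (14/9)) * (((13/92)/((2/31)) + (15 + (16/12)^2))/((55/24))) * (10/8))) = 54648/159410825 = 0.00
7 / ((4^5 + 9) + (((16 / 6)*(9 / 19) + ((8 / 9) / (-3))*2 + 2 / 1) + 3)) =3591 / 532838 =0.01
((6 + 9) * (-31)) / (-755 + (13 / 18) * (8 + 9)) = 8370 / 13369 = 0.63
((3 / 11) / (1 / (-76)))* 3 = -684 / 11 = -62.18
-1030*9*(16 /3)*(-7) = 346080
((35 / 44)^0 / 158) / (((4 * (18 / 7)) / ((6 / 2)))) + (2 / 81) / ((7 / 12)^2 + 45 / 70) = 303947 / 11273616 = 0.03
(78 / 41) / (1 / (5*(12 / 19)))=4680 / 779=6.01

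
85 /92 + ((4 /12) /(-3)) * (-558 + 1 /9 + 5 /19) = 62.88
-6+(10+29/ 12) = 77/ 12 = 6.42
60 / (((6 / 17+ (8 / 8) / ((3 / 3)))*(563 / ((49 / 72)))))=4165 / 77694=0.05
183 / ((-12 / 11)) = -671 / 4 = -167.75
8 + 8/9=8.89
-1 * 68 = -68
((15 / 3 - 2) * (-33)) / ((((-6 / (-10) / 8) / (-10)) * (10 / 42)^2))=232848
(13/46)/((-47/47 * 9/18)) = -13/23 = -0.57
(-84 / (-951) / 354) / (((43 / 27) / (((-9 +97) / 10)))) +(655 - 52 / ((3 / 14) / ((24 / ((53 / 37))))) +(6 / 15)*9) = -726146916787 / 213120685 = -3407.21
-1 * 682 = -682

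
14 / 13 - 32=-402 / 13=-30.92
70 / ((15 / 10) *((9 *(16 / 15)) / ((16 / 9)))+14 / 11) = 7700 / 1031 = 7.47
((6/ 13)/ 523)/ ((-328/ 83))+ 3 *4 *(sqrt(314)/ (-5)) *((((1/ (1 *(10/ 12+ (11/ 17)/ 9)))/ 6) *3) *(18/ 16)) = -4131 *sqrt(314)/ 2770 - 249/ 1115036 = -26.43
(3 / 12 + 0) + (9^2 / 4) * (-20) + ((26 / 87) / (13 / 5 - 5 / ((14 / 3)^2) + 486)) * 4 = -67412260679 / 166553844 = -404.75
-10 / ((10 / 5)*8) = -5 / 8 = -0.62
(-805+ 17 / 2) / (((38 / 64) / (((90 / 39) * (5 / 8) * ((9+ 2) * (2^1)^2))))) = -21027600 / 247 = -85131.98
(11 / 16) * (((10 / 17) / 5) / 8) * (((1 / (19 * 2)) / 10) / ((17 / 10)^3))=275 / 50780768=0.00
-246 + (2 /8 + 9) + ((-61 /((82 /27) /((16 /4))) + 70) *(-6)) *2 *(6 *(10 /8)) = 113813 /164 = 693.98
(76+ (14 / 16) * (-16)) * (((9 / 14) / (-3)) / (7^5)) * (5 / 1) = -465 / 117649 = -0.00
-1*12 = -12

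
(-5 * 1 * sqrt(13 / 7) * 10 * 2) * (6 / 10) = -60 * sqrt(91) / 7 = -81.77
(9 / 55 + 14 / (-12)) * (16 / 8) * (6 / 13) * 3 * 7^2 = -97314 / 715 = -136.10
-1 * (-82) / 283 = 82 / 283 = 0.29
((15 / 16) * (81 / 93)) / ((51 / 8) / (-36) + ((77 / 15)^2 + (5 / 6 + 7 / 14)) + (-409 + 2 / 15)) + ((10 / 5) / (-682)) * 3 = -931101 / 85119397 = -0.01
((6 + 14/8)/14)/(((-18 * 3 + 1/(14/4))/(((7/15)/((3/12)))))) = -0.02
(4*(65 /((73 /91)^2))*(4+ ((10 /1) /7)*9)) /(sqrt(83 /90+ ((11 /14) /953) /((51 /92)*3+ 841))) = 3810916200*sqrt(7248829534440134) /45749566640017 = 7092.12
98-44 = 54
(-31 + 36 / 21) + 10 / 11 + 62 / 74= -78458 / 2849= -27.54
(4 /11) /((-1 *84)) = -1 /231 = -0.00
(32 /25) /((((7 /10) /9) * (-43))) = -576 /1505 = -0.38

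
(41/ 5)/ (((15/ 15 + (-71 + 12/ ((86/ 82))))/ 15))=-2.10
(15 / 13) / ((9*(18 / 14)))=35 / 351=0.10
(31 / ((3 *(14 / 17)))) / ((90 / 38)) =10013 / 1890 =5.30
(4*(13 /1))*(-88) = -4576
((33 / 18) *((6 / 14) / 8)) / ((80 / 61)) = 671 / 8960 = 0.07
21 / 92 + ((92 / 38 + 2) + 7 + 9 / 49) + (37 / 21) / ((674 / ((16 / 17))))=11.84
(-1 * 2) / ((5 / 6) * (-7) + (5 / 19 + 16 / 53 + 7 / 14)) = 6042 / 14405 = 0.42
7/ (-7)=-1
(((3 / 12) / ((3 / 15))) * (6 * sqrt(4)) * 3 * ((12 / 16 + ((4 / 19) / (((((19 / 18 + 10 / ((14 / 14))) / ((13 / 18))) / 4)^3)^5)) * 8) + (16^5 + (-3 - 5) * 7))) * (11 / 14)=1198924863721735858085585633482720198211354865 / 32339833088334262429351661532494390936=37072697.95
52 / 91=4 / 7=0.57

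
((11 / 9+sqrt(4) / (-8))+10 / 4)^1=125 / 36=3.47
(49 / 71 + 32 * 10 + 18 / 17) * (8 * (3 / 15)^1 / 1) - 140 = 2261908 / 6035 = 374.80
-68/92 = -17/23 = -0.74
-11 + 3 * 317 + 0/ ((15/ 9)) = 940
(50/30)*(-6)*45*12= -5400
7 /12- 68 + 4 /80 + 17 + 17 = -1001 /30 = -33.37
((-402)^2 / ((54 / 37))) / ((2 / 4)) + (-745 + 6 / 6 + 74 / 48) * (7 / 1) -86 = 1729393 / 8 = 216174.12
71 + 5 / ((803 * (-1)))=57008 / 803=70.99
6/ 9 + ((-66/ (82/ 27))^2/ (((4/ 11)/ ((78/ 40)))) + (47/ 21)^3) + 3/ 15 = 633821216621/ 249083856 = 2544.61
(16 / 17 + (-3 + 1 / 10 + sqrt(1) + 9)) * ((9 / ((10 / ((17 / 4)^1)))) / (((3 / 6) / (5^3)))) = 61515 / 8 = 7689.38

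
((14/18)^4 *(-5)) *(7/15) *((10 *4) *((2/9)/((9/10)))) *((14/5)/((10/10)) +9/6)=-57816080/1594323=-36.26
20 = 20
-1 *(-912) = 912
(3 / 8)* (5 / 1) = 15 / 8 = 1.88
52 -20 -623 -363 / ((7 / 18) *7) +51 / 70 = -354573 / 490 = -723.62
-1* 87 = -87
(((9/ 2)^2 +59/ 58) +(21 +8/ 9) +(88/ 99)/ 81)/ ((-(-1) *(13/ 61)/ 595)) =132490650985/ 1099332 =120519.23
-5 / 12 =-0.42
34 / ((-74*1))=-17 / 37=-0.46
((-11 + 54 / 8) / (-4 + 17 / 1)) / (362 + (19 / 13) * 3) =-17 / 19052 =-0.00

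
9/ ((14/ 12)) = 54/ 7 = 7.71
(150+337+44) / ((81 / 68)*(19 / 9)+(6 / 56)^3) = 22017856 / 104323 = 211.05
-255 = -255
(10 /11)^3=1000 /1331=0.75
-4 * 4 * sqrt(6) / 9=-16 * sqrt(6) / 9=-4.35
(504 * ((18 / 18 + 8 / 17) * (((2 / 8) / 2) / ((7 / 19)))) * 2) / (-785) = -1710 / 2669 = -0.64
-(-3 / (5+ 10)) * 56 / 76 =14 / 95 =0.15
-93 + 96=3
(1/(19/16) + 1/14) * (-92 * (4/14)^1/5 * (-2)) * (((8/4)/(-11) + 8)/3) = 1281744/51205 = 25.03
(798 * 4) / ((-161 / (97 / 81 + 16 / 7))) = -300200 / 4347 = -69.06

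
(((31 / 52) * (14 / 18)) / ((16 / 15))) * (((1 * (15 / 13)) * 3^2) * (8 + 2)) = 244125 / 5408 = 45.14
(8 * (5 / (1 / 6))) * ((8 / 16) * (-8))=-960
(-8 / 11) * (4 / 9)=-32 / 99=-0.32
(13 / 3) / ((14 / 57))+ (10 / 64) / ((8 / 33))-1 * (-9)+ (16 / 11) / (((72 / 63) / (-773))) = -18855135 / 19712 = -956.53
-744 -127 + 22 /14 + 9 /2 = -12109 /14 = -864.93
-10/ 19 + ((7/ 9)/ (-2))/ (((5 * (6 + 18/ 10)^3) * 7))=-10677895/ 20287098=-0.53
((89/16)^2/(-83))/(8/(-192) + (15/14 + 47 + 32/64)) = -166341/21654368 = -0.01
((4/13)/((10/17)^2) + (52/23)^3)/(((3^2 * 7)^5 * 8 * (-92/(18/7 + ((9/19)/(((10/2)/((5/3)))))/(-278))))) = -0.00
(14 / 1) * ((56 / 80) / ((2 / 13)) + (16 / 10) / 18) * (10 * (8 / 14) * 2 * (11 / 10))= 7348 / 9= 816.44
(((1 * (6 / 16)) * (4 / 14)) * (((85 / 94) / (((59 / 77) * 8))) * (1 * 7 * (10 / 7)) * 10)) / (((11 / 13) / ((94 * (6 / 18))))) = 27625 / 472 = 58.53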